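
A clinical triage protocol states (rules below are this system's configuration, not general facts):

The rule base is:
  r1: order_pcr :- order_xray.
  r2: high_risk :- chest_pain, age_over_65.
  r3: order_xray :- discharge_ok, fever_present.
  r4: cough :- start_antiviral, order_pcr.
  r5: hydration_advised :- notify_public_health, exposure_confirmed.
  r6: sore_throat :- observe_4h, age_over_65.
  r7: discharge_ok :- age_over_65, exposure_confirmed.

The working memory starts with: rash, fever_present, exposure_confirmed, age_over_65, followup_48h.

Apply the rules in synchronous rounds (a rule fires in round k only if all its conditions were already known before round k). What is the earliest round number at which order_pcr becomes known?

Round 1 fires r7, giving discharge_ok.
Round 2 fires r3, giving order_xray.
Round 3 fires r1, giving order_pcr.
order_pcr first appears in round 3.

3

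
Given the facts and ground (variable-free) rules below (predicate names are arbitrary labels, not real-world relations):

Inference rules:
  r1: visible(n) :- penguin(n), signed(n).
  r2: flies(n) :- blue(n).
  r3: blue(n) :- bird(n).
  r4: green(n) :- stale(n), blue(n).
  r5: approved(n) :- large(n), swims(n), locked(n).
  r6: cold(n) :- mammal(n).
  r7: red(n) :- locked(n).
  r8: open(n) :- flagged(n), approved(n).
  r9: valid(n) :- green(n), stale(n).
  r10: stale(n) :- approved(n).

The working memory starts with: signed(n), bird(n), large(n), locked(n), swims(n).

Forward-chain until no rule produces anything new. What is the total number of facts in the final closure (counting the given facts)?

12

Round 1: r3 [blue(n) :- bird(n).]; r5 [approved(n) :- large(n), swims(n), locked(n).]; r7 [red(n) :- locked(n).]. New: blue(n), approved(n), red(n).
Round 2: r2 [flies(n) :- blue(n).]; r10 [stale(n) :- approved(n).]. New: flies(n), stale(n).
Round 3: r4 [green(n) :- stale(n), blue(n).]. New: green(n).
Round 4: r9 [valid(n) :- green(n), stale(n).]. New: valid(n).
Closure: {approved(n), bird(n), blue(n), flies(n), green(n), large(n), locked(n), red(n), signed(n), stale(n), swims(n), valid(n)} — 12 facts.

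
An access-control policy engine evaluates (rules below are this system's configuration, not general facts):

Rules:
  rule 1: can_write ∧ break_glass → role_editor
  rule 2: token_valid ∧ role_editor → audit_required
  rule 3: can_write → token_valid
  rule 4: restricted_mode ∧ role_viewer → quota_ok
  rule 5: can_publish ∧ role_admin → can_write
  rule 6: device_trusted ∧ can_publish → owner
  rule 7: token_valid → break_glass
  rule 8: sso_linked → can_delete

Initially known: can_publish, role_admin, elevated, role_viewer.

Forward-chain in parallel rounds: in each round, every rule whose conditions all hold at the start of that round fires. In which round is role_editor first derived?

4

Round 1 fires rule 5, giving can_write.
Round 2 fires rule 3, giving token_valid.
Round 3 fires rule 7, giving break_glass.
Round 4 fires rule 1, giving role_editor.
role_editor first appears in round 4.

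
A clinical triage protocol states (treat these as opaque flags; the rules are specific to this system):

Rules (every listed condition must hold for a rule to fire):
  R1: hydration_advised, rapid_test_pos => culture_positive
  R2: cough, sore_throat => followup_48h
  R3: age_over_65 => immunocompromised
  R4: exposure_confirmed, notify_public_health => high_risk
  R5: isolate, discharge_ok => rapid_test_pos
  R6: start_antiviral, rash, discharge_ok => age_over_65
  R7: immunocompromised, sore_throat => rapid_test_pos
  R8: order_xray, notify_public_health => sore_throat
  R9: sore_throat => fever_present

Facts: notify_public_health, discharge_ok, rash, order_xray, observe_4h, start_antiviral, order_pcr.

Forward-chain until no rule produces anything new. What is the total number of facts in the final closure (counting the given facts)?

Round 1 — R6, R8, derive age_over_65, sore_throat.
Round 2 — R3, R9, derive immunocompromised, fever_present.
Round 3 — R7, derive rapid_test_pos.
Closure: {age_over_65, discharge_ok, fever_present, immunocompromised, notify_public_health, observe_4h, order_pcr, order_xray, rapid_test_pos, rash, sore_throat, start_antiviral} — 12 facts.

12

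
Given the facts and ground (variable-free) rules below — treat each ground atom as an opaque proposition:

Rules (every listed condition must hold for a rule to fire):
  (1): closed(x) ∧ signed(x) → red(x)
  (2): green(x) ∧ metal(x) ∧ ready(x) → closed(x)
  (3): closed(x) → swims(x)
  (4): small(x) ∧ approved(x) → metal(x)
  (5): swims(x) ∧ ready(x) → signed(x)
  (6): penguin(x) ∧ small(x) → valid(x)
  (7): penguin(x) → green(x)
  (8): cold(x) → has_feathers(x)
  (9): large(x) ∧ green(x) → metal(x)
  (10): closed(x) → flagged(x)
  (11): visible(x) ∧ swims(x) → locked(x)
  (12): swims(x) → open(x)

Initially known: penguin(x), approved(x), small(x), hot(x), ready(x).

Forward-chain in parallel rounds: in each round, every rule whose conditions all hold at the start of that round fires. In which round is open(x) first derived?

Round 1: (4) [small(x) ∧ approved(x) → metal(x)]; (6) [penguin(x) ∧ small(x) → valid(x)]; (7) [penguin(x) → green(x)]. New: metal(x), valid(x), green(x).
Round 2: (2) [green(x) ∧ metal(x) ∧ ready(x) → closed(x)]. New: closed(x).
Round 3: (3) [closed(x) → swims(x)]; (10) [closed(x) → flagged(x)]. New: swims(x), flagged(x).
Round 4: (5) [swims(x) ∧ ready(x) → signed(x)]; (12) [swims(x) → open(x)]. New: signed(x), open(x).
open(x) first appears in round 4.

4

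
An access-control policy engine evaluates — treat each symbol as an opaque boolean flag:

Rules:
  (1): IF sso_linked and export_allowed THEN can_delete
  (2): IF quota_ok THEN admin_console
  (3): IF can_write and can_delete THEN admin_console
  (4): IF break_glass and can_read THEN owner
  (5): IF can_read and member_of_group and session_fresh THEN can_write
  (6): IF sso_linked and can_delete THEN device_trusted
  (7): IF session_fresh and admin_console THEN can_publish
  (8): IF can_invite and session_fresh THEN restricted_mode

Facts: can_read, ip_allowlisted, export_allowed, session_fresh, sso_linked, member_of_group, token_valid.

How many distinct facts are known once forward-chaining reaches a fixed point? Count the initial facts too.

Round 1 fires (1), (5), giving can_delete, can_write.
Round 2 fires (3), (6), giving admin_console, device_trusted.
Round 3 fires (7), giving can_publish.
Closure: {admin_console, can_delete, can_publish, can_read, can_write, device_trusted, export_allowed, ip_allowlisted, member_of_group, session_fresh, sso_linked, token_valid} — 12 facts.

12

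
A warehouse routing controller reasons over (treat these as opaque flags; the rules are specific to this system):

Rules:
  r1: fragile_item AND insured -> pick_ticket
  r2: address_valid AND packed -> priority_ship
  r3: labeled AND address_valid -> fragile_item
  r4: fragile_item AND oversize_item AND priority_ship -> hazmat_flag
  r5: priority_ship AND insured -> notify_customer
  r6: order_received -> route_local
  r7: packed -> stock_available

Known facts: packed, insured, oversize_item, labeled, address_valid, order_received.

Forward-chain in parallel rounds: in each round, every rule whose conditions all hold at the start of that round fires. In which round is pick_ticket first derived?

2

Round 1: r2 [address_valid AND packed -> priority_ship]; r3 [labeled AND address_valid -> fragile_item]; r6 [order_received -> route_local]; r7 [packed -> stock_available]. New: priority_ship, fragile_item, route_local, stock_available.
Round 2: r1 [fragile_item AND insured -> pick_ticket]; r4 [fragile_item AND oversize_item AND priority_ship -> hazmat_flag]; r5 [priority_ship AND insured -> notify_customer]. New: pick_ticket, hazmat_flag, notify_customer.
pick_ticket first appears in round 2.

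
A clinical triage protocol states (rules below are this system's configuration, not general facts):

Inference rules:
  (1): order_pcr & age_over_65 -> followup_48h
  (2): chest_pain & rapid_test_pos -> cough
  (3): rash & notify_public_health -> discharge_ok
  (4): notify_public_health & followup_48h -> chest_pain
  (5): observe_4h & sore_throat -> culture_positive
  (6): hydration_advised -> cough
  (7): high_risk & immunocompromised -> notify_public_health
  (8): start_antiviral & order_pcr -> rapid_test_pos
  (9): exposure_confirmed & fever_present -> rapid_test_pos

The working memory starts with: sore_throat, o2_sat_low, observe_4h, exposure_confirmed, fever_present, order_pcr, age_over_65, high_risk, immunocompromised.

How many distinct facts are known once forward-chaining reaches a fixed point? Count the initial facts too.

Round 1: (1) [order_pcr & age_over_65 -> followup_48h]; (5) [observe_4h & sore_throat -> culture_positive]; (7) [high_risk & immunocompromised -> notify_public_health]; (9) [exposure_confirmed & fever_present -> rapid_test_pos]. Adds followup_48h, culture_positive, notify_public_health, rapid_test_pos.
Round 2: (4) [notify_public_health & followup_48h -> chest_pain]. Adds chest_pain.
Round 3: (2) [chest_pain & rapid_test_pos -> cough]. Adds cough.
Closure: {age_over_65, chest_pain, cough, culture_positive, exposure_confirmed, fever_present, followup_48h, high_risk, immunocompromised, notify_public_health, o2_sat_low, observe_4h, order_pcr, rapid_test_pos, sore_throat} — 15 facts.

15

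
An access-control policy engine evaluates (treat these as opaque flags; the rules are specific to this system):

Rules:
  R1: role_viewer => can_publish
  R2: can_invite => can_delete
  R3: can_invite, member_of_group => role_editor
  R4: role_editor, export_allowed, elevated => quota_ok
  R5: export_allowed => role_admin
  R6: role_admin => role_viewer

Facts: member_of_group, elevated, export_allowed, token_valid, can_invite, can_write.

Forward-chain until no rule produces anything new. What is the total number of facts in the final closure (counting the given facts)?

Round 1 fires R2, R3, R5, giving can_delete, role_editor, role_admin.
Round 2 fires R4, R6, giving quota_ok, role_viewer.
Round 3 fires R1, giving can_publish.
Closure: {can_delete, can_invite, can_publish, can_write, elevated, export_allowed, member_of_group, quota_ok, role_admin, role_editor, role_viewer, token_valid} — 12 facts.

12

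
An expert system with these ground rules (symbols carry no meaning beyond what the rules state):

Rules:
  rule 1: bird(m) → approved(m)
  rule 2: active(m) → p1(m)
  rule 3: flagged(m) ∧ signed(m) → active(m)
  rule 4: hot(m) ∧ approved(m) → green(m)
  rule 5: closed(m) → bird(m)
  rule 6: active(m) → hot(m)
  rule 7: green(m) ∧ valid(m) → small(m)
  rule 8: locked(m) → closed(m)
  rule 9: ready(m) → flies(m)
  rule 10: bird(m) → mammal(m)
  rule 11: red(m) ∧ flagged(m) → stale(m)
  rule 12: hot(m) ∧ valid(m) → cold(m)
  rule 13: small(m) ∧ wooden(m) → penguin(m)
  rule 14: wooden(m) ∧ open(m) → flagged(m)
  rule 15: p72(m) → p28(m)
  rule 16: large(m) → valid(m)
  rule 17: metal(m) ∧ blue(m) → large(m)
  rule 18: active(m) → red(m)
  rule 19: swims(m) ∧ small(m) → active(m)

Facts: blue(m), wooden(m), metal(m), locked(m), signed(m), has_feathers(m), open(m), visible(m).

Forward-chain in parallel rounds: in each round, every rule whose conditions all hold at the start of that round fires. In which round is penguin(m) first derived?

6

Round 1 fires rule 8, rule 14, rule 17, giving closed(m), flagged(m), large(m).
Round 2 fires rule 3, rule 5, rule 16, giving active(m), bird(m), valid(m).
Round 3 fires rule 1, rule 2, rule 6, rule 10, rule 18, giving approved(m), p1(m), hot(m), mammal(m), red(m).
Round 4 fires rule 4, rule 11, rule 12, giving green(m), stale(m), cold(m).
Round 5 fires rule 7, giving small(m).
Round 6 fires rule 13, giving penguin(m).
penguin(m) first appears in round 6.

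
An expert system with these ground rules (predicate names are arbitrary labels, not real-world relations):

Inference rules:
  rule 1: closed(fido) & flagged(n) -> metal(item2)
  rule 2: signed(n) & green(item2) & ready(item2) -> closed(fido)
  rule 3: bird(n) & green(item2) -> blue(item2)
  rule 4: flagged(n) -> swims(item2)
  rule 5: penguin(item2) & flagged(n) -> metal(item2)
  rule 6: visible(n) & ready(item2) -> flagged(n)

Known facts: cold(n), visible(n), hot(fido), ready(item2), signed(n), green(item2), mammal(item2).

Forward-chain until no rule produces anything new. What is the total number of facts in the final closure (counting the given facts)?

11

[1] rule 2 [signed(n) & green(item2) & ready(item2) -> closed(fido)]; rule 6 [visible(n) & ready(item2) -> flagged(n)]. ⇒ new: closed(fido), flagged(n).
[2] rule 1 [closed(fido) & flagged(n) -> metal(item2)]; rule 4 [flagged(n) -> swims(item2)]. ⇒ new: metal(item2), swims(item2).
Closure: {closed(fido), cold(n), flagged(n), green(item2), hot(fido), mammal(item2), metal(item2), ready(item2), signed(n), swims(item2), visible(n)} — 11 facts.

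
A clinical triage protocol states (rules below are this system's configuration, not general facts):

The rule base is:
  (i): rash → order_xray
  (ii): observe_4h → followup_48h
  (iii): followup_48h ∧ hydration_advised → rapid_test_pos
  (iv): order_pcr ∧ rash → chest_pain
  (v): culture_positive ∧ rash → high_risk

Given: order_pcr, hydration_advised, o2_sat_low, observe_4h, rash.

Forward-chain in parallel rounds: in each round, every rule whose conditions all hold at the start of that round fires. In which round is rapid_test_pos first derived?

2

Round 1 — (i), (ii), (iv), derive order_xray, followup_48h, chest_pain.
Round 2 — (iii), derive rapid_test_pos.
rapid_test_pos first appears in round 2.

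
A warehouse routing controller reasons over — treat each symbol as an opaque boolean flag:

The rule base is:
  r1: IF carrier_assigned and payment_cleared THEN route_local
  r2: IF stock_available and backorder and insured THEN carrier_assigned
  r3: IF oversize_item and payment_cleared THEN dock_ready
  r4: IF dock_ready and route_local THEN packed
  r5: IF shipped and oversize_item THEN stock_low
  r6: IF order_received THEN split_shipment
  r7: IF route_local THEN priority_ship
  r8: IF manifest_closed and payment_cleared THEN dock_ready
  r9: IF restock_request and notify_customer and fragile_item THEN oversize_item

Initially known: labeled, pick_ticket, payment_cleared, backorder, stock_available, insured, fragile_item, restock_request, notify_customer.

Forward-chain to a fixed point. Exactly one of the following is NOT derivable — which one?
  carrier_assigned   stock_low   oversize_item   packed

stock_low

Round 1 fires r2, r9, giving carrier_assigned, oversize_item.
Round 2 fires r1, r3, giving route_local, dock_ready.
Round 3 fires r4, r7, giving packed, priority_ship.
Derived: oversize_item (round 1), carrier_assigned (round 1), packed (round 3). stock_low never appears in any round.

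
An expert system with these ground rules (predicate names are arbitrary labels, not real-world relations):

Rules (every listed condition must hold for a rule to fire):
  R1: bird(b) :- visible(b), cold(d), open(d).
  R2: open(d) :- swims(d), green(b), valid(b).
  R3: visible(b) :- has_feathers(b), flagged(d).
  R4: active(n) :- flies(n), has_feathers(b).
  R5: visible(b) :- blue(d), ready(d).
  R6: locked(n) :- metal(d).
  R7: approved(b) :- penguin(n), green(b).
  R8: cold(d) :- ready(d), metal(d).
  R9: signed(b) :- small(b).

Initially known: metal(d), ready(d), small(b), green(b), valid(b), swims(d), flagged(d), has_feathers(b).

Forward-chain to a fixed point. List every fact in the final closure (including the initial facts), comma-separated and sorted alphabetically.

Round 1 fires R2, R3, R6, R8, R9, giving open(d), visible(b), locked(n), cold(d), signed(b).
Round 2 fires R1, giving bird(b).

bird(b), cold(d), flagged(d), green(b), has_feathers(b), locked(n), metal(d), open(d), ready(d), signed(b), small(b), swims(d), valid(b), visible(b)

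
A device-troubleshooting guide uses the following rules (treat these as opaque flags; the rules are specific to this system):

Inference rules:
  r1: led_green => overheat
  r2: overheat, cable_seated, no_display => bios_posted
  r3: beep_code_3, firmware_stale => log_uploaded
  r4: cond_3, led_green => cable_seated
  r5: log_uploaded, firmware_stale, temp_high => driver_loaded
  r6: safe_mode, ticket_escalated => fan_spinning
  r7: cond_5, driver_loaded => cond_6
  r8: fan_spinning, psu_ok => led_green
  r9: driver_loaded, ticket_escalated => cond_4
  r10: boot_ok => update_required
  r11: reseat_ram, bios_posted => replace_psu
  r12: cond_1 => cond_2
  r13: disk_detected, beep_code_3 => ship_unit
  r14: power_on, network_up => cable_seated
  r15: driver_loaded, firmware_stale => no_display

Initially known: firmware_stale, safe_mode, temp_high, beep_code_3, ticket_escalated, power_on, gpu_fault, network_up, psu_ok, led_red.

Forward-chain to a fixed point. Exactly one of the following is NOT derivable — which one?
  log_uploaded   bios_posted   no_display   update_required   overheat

update_required

Round 1 fires r3, r6, r14, giving log_uploaded, fan_spinning, cable_seated.
Round 2 fires r5, r8, giving driver_loaded, led_green.
Round 3 fires r1, r9, r15, giving overheat, cond_4, no_display.
Round 4 fires r2, giving bios_posted.
Derived: no_display (round 3), log_uploaded (round 1), bios_posted (round 4), overheat (round 3). update_required never appears in any round.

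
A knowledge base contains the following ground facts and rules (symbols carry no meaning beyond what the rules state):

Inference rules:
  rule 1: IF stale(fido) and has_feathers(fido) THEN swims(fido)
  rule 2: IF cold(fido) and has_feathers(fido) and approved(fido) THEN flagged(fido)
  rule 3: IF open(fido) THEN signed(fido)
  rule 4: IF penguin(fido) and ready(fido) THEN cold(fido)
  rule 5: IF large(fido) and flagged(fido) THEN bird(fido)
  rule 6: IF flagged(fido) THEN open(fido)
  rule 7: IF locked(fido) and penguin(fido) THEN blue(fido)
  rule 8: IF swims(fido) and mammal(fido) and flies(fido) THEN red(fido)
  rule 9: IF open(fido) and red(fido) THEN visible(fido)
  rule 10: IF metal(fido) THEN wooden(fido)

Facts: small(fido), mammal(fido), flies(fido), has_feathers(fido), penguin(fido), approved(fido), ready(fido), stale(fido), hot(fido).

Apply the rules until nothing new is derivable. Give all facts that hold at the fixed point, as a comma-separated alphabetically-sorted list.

[1] rule 1 [IF stale(fido) and has_feathers(fido) THEN swims(fido)]; rule 4 [IF penguin(fido) and ready(fido) THEN cold(fido)]. ⇒ new: swims(fido), cold(fido).
[2] rule 2 [IF cold(fido) and has_feathers(fido) and approved(fido) THEN flagged(fido)]; rule 8 [IF swims(fido) and mammal(fido) and flies(fido) THEN red(fido)]. ⇒ new: flagged(fido), red(fido).
[3] rule 6 [IF flagged(fido) THEN open(fido)]. ⇒ new: open(fido).
[4] rule 3 [IF open(fido) THEN signed(fido)]; rule 9 [IF open(fido) and red(fido) THEN visible(fido)]. ⇒ new: signed(fido), visible(fido).

approved(fido), cold(fido), flagged(fido), flies(fido), has_feathers(fido), hot(fido), mammal(fido), open(fido), penguin(fido), ready(fido), red(fido), signed(fido), small(fido), stale(fido), swims(fido), visible(fido)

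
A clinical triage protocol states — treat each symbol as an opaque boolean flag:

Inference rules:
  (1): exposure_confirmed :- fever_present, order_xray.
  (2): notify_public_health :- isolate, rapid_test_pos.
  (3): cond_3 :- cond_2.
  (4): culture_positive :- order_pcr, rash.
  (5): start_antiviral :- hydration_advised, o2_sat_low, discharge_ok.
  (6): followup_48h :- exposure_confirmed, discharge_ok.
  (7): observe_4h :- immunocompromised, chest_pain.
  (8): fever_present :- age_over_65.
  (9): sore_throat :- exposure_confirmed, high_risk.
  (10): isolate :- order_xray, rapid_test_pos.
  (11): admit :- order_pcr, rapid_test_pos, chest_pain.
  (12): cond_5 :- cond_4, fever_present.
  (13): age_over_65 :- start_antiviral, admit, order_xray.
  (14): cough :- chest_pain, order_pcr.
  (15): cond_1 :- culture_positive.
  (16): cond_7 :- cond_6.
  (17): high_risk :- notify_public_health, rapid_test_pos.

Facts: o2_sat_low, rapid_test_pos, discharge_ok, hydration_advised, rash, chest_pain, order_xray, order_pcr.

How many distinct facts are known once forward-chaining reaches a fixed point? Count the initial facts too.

Round 1 — (4), (5), (10), (11), (14), derive culture_positive, start_antiviral, isolate, admit, cough.
Round 2 — (2), (13), (15), derive notify_public_health, age_over_65, cond_1.
Round 3 — (8), (17), derive fever_present, high_risk.
Round 4 — (1), derive exposure_confirmed.
Round 5 — (6), (9), derive followup_48h, sore_throat.
Closure: {admit, age_over_65, chest_pain, cond_1, cough, culture_positive, discharge_ok, exposure_confirmed, fever_present, followup_48h, high_risk, hydration_advised, isolate, notify_public_health, o2_sat_low, order_pcr, order_xray, rapid_test_pos, rash, sore_throat, start_antiviral} — 21 facts.

21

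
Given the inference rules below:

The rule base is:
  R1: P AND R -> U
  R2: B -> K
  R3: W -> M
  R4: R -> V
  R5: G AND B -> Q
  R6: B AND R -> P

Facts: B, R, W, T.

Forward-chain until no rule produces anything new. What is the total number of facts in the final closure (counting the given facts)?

Round 1 fires R2, R3, R4, R6, giving K, M, V, P.
Round 2 fires R1, giving U.
Closure: {B, K, M, P, R, T, U, V, W} — 9 facts.

9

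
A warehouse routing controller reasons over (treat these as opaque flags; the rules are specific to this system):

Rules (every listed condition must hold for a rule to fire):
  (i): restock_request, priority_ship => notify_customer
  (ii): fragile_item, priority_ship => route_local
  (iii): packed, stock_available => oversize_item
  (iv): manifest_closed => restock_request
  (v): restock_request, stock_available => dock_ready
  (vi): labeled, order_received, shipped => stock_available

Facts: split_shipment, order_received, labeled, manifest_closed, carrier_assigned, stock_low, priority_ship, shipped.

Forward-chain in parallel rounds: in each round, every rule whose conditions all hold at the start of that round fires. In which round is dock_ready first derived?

2

Round 1: (iv) [manifest_closed => restock_request]; (vi) [labeled, order_received, shipped => stock_available]. New: restock_request, stock_available.
Round 2: (i) [restock_request, priority_ship => notify_customer]; (v) [restock_request, stock_available => dock_ready]. New: notify_customer, dock_ready.
dock_ready first appears in round 2.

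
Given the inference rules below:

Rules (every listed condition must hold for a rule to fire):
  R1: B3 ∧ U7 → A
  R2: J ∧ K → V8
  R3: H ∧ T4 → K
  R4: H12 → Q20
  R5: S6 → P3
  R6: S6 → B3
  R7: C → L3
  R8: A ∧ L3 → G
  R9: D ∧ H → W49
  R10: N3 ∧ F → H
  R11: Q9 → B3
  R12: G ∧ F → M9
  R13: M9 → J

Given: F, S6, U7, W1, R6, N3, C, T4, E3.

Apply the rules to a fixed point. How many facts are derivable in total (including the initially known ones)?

19

[1] R5 [S6 → P3]; R6 [S6 → B3]; R7 [C → L3]; R10 [N3 ∧ F → H]. ⇒ new: P3, B3, L3, H.
[2] R1 [B3 ∧ U7 → A]; R3 [H ∧ T4 → K]. ⇒ new: A, K.
[3] R8 [A ∧ L3 → G]. ⇒ new: G.
[4] R12 [G ∧ F → M9]. ⇒ new: M9.
[5] R13 [M9 → J]. ⇒ new: J.
[6] R2 [J ∧ K → V8]. ⇒ new: V8.
Closure: {A, B3, C, E3, F, G, H, J, K, L3, M9, N3, P3, R6, S6, T4, U7, V8, W1} — 19 facts.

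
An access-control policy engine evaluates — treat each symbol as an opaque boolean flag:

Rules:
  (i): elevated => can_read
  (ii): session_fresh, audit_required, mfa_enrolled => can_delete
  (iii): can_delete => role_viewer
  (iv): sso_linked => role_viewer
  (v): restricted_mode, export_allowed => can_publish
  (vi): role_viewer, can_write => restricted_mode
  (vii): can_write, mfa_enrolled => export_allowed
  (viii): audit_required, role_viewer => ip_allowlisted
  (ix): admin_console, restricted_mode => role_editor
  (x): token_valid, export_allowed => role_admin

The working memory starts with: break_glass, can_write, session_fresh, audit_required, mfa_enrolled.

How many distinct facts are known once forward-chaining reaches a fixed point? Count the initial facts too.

11

[1] (ii) [session_fresh, audit_required, mfa_enrolled => can_delete]; (vii) [can_write, mfa_enrolled => export_allowed]. ⇒ new: can_delete, export_allowed.
[2] (iii) [can_delete => role_viewer]. ⇒ new: role_viewer.
[3] (vi) [role_viewer, can_write => restricted_mode]; (viii) [audit_required, role_viewer => ip_allowlisted]. ⇒ new: restricted_mode, ip_allowlisted.
[4] (v) [restricted_mode, export_allowed => can_publish]. ⇒ new: can_publish.
Closure: {audit_required, break_glass, can_delete, can_publish, can_write, export_allowed, ip_allowlisted, mfa_enrolled, restricted_mode, role_viewer, session_fresh} — 11 facts.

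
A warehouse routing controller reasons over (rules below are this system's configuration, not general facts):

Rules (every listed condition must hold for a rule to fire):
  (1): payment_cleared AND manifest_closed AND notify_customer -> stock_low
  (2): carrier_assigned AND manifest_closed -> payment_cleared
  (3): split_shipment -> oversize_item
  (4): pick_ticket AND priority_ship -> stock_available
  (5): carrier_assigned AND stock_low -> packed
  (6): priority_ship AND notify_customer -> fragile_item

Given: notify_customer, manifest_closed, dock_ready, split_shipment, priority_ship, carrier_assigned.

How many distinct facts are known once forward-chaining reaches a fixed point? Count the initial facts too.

11

Round 1 — (2), (3), (6), derive payment_cleared, oversize_item, fragile_item.
Round 2 — (1), derive stock_low.
Round 3 — (5), derive packed.
Closure: {carrier_assigned, dock_ready, fragile_item, manifest_closed, notify_customer, oversize_item, packed, payment_cleared, priority_ship, split_shipment, stock_low} — 11 facts.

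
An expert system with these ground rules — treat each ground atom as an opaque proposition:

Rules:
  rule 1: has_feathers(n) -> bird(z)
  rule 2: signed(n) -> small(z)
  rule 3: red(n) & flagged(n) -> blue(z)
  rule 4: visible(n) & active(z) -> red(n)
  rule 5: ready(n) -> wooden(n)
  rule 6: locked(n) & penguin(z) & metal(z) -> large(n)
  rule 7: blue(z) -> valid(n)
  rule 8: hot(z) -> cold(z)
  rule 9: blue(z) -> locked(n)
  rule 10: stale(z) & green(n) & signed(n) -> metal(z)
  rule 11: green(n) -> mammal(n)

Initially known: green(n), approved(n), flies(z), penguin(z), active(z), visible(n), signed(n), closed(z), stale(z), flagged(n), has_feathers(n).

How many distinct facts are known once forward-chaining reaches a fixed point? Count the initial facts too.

Round 1 — rule 1, rule 2, rule 4, rule 10, rule 11, derive bird(z), small(z), red(n), metal(z), mammal(n).
Round 2 — rule 3, derive blue(z).
Round 3 — rule 7, rule 9, derive valid(n), locked(n).
Round 4 — rule 6, derive large(n).
Closure: {active(z), approved(n), bird(z), blue(z), closed(z), flagged(n), flies(z), green(n), has_feathers(n), large(n), locked(n), mammal(n), metal(z), penguin(z), red(n), signed(n), small(z), stale(z), valid(n), visible(n)} — 20 facts.

20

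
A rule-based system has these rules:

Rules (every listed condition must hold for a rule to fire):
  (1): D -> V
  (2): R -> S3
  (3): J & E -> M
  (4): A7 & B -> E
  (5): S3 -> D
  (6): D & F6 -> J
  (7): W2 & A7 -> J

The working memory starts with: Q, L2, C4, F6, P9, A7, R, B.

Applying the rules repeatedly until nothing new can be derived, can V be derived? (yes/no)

Round 1 fires (2), (4), giving S3, E.
Round 2 fires (5), giving D.
Round 3 fires (1), (6), giving V, J.
Round 4 fires (3), giving M.
V appears in round 3, so it is derivable.

yes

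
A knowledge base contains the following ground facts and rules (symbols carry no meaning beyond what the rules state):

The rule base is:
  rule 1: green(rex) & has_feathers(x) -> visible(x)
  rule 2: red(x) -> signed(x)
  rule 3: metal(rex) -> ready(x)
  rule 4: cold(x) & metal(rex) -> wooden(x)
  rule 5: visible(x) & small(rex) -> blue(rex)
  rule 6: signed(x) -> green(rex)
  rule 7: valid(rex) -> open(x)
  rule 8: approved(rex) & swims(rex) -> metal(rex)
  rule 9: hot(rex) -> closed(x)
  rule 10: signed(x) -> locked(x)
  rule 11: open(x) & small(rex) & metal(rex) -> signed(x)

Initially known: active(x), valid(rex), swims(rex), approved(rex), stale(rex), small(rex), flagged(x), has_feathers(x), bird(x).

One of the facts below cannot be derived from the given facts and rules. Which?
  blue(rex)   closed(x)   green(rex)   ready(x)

closed(x)

Round 1 fires rule 7, rule 8, giving open(x), metal(rex).
Round 2 fires rule 3, rule 11, giving ready(x), signed(x).
Round 3 fires rule 6, rule 10, giving green(rex), locked(x).
Round 4 fires rule 1, giving visible(x).
Round 5 fires rule 5, giving blue(rex).
Derived: ready(x) (round 2), green(rex) (round 3), blue(rex) (round 5). closed(x) never appears in any round.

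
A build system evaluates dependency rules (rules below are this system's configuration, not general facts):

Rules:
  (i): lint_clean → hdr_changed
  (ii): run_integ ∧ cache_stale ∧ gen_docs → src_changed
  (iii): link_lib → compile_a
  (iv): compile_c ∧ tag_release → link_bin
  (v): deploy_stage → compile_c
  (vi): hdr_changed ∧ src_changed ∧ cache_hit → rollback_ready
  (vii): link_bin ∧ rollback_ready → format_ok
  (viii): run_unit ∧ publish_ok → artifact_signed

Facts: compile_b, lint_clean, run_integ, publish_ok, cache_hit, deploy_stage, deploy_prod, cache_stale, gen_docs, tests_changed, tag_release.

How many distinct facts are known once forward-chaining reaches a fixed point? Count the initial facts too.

Round 1: (i) [lint_clean → hdr_changed]; (ii) [run_integ ∧ cache_stale ∧ gen_docs → src_changed]; (v) [deploy_stage → compile_c]. New: hdr_changed, src_changed, compile_c.
Round 2: (iv) [compile_c ∧ tag_release → link_bin]; (vi) [hdr_changed ∧ src_changed ∧ cache_hit → rollback_ready]. New: link_bin, rollback_ready.
Round 3: (vii) [link_bin ∧ rollback_ready → format_ok]. New: format_ok.
Closure: {cache_hit, cache_stale, compile_b, compile_c, deploy_prod, deploy_stage, format_ok, gen_docs, hdr_changed, link_bin, lint_clean, publish_ok, rollback_ready, run_integ, src_changed, tag_release, tests_changed} — 17 facts.

17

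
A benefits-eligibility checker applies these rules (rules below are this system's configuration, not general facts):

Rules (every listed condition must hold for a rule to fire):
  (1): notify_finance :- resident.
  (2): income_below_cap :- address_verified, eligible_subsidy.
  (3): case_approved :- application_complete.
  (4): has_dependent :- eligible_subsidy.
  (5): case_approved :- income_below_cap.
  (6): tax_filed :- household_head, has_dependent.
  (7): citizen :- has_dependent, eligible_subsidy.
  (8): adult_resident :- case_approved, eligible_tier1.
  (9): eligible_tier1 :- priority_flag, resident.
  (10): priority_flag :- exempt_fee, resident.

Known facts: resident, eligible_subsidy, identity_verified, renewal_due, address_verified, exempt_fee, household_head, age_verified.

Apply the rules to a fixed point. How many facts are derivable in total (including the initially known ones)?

Round 1 — (1), (2), (4), (10), derive notify_finance, income_below_cap, has_dependent, priority_flag.
Round 2 — (5), (6), (7), (9), derive case_approved, tax_filed, citizen, eligible_tier1.
Round 3 — (8), derive adult_resident.
Closure: {address_verified, adult_resident, age_verified, case_approved, citizen, eligible_subsidy, eligible_tier1, exempt_fee, has_dependent, household_head, identity_verified, income_below_cap, notify_finance, priority_flag, renewal_due, resident, tax_filed} — 17 facts.

17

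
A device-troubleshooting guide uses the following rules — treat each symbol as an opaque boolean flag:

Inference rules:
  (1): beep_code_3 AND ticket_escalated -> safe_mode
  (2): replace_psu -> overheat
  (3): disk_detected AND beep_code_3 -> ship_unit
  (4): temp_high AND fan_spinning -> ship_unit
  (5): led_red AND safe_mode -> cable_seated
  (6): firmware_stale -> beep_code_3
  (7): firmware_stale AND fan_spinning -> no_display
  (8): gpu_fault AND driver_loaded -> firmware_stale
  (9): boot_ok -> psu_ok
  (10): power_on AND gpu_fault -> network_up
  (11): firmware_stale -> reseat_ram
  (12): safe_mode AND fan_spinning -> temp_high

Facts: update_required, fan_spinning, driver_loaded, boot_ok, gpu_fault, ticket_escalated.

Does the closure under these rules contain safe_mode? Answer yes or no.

yes

Round 1: (8) [gpu_fault AND driver_loaded -> firmware_stale]; (9) [boot_ok -> psu_ok]. New: firmware_stale, psu_ok.
Round 2: (6) [firmware_stale -> beep_code_3]; (7) [firmware_stale AND fan_spinning -> no_display]; (11) [firmware_stale -> reseat_ram]. New: beep_code_3, no_display, reseat_ram.
Round 3: (1) [beep_code_3 AND ticket_escalated -> safe_mode]. New: safe_mode.
Round 4: (12) [safe_mode AND fan_spinning -> temp_high]. New: temp_high.
Round 5: (4) [temp_high AND fan_spinning -> ship_unit]. New: ship_unit.
safe_mode appears in round 3, so it is derivable.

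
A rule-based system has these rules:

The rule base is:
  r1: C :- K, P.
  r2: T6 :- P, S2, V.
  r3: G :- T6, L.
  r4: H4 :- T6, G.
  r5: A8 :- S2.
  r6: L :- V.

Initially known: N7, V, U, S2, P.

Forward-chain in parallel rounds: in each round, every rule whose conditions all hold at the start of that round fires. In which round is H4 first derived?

Round 1: r2 [T6 :- P, S2, V.]; r5 [A8 :- S2.]; r6 [L :- V.]. Adds T6, A8, L.
Round 2: r3 [G :- T6, L.]. Adds G.
Round 3: r4 [H4 :- T6, G.]. Adds H4.
H4 first appears in round 3.

3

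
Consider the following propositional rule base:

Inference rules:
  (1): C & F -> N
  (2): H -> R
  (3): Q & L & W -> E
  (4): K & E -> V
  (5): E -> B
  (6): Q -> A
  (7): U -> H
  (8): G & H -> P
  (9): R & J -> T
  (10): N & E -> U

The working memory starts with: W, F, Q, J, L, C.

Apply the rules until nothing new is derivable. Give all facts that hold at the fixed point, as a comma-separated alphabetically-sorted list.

Round 1: (1) [C & F -> N]; (3) [Q & L & W -> E]; (6) [Q -> A]. Adds N, E, A.
Round 2: (5) [E -> B]; (10) [N & E -> U]. Adds B, U.
Round 3: (7) [U -> H]. Adds H.
Round 4: (2) [H -> R]. Adds R.
Round 5: (9) [R & J -> T]. Adds T.

A, B, C, E, F, H, J, L, N, Q, R, T, U, W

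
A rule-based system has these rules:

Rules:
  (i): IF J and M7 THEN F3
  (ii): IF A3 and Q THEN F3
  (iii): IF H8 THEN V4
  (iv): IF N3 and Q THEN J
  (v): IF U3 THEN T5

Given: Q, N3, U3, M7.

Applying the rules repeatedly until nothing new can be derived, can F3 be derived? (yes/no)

[1] (iv) [IF N3 and Q THEN J]; (v) [IF U3 THEN T5]. ⇒ new: J, T5.
[2] (i) [IF J and M7 THEN F3]. ⇒ new: F3.
F3 appears in round 2, so it is derivable.

yes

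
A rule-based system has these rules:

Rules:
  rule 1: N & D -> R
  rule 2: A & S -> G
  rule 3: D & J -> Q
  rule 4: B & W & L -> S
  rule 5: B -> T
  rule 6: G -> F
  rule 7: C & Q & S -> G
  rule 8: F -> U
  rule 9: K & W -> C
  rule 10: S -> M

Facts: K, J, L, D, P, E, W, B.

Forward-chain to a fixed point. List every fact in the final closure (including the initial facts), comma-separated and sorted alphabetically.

B, C, D, E, F, G, J, K, L, M, P, Q, S, T, U, W

Round 1 fires rule 3, rule 4, rule 5, rule 9, giving Q, S, T, C.
Round 2 fires rule 7, rule 10, giving G, M.
Round 3 fires rule 6, giving F.
Round 4 fires rule 8, giving U.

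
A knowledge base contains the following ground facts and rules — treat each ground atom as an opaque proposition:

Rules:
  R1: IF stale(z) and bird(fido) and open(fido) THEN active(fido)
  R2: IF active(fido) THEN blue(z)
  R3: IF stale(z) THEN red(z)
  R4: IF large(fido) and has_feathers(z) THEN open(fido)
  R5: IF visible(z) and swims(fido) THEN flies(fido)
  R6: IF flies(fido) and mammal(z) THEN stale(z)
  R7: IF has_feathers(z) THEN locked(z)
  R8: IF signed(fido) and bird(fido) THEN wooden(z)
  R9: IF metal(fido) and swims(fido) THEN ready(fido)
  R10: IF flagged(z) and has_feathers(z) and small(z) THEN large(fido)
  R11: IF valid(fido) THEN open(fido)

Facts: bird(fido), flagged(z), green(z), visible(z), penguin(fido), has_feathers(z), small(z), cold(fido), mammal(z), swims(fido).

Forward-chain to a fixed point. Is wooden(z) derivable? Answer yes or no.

Round 1: R5 [IF visible(z) and swims(fido) THEN flies(fido)]; R7 [IF has_feathers(z) THEN locked(z)]; R10 [IF flagged(z) and has_feathers(z) and small(z) THEN large(fido)]. Adds flies(fido), locked(z), large(fido).
Round 2: R4 [IF large(fido) and has_feathers(z) THEN open(fido)]; R6 [IF flies(fido) and mammal(z) THEN stale(z)]. Adds open(fido), stale(z).
Round 3: R1 [IF stale(z) and bird(fido) and open(fido) THEN active(fido)]; R3 [IF stale(z) THEN red(z)]. Adds active(fido), red(z).
Round 4: R2 [IF active(fido) THEN blue(z)]. Adds blue(z).
Fixed point reached. wooden(z) is concluded only by R8; R8 needs signed(fido) (never derived).

no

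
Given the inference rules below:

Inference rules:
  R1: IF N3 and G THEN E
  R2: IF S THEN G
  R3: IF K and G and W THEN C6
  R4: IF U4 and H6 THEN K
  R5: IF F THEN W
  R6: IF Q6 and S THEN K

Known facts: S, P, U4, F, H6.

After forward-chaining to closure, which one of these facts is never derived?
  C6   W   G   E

E

Round 1: R2 [IF S THEN G]; R4 [IF U4 and H6 THEN K]; R5 [IF F THEN W]. Adds G, K, W.
Round 2: R3 [IF K and G and W THEN C6]. Adds C6.
Derived: C6 (round 2), G (round 1), W (round 1). E never appears in any round.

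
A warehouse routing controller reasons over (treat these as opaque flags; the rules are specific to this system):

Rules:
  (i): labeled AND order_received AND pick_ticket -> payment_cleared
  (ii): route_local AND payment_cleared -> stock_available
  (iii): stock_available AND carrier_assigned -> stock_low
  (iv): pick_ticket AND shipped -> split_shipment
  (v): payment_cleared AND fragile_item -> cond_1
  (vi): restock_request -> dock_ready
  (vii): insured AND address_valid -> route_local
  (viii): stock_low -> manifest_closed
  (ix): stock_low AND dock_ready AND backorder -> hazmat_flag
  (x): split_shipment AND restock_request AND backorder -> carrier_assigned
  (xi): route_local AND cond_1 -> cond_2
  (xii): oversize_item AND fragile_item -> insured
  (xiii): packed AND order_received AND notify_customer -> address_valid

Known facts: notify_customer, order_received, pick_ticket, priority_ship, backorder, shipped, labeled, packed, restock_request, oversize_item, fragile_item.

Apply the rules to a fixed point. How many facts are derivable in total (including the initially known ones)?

Round 1 fires (i), (iv), (vi), (xii), (xiii), giving payment_cleared, split_shipment, dock_ready, insured, address_valid.
Round 2 fires (v), (vii), (x), giving cond_1, route_local, carrier_assigned.
Round 3 fires (ii), (xi), giving stock_available, cond_2.
Round 4 fires (iii), giving stock_low.
Round 5 fires (viii), (ix), giving manifest_closed, hazmat_flag.
Closure: {address_valid, backorder, carrier_assigned, cond_1, cond_2, dock_ready, fragile_item, hazmat_flag, insured, labeled, manifest_closed, notify_customer, order_received, oversize_item, packed, payment_cleared, pick_ticket, priority_ship, restock_request, route_local, shipped, split_shipment, stock_available, stock_low} — 24 facts.

24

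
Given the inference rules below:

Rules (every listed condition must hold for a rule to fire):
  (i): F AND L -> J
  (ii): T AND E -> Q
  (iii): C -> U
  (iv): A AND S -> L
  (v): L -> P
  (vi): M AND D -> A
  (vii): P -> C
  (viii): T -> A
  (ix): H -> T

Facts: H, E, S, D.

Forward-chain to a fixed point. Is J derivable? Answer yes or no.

no

Round 1 fires (ix), giving T.
Round 2 fires (ii), (viii), giving Q, A.
Round 3 fires (iv), giving L.
Round 4 fires (v), giving P.
Round 5 fires (vii), giving C.
Round 6 fires (iii), giving U.
Fixed point reached. J is concluded only by (i); (i) needs F (never derived).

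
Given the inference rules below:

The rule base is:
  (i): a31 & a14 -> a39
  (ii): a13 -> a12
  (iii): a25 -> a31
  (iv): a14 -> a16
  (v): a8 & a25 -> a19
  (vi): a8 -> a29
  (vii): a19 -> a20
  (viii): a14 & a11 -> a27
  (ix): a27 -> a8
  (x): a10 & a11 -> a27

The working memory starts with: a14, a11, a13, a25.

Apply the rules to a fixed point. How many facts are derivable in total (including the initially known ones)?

Round 1 fires (ii), (iii), (iv), (viii), giving a12, a31, a16, a27.
Round 2 fires (i), (ix), giving a39, a8.
Round 3 fires (v), (vi), giving a19, a29.
Round 4 fires (vii), giving a20.
Closure: {a11, a12, a13, a14, a16, a19, a20, a25, a27, a29, a31, a39, a8} — 13 facts.

13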